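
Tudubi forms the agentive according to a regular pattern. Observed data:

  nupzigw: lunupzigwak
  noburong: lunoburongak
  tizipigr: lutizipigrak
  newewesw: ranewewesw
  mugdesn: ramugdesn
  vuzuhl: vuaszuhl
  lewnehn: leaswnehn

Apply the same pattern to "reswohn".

reasswohn

nupzigw and newewesw both end in -w yet inflect differently (lunupzigwak, ranewewesw), so the final letter is not what conditions the rule; the second-to-last letter is.
"reswohn" has second-to-last letter 'h'. The stems whose second-to-last letter is 'h' (vuzuhl → vuaszuhl, lewnehn → leaswnehn) insert -as- after the first vowel.
The other patterns: stems whose second-to-last letter is 'g' or 'n' add lu- … -ak around the stem; stems whose second-to-last letter is 's' add the prefix ra-.
So reswohn → reasswohn.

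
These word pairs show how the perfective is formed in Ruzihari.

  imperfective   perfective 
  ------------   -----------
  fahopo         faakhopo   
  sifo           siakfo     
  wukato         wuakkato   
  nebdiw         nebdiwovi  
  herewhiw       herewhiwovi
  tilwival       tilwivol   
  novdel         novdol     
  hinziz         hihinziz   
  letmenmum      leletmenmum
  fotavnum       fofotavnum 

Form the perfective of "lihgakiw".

lihgakiwovi

nebdiw and hinziz both have last vowel 'i' yet inflect differently (nebdiwovi, hihinziz), so the last vowel is not what conditions the rule; the final letter is.
"lihgakiw" ends in -w. The stems ending in -w (nebdiw → nebdiwovi, herewhiw → herewhiwovi) add -ovi.
The other patterns: stems ending in -o insert -ak- after the first vowel; stems ending in -l change the last vowel to 'o'; stems ending in -m or -z repeat the first consonant+vowel as a prefix.
So lihgakiw → lihgakiwovi.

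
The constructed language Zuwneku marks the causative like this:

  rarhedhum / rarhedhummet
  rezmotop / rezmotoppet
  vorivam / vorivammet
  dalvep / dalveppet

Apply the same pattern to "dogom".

Every pair shown (rarhedhum → rarhedhummet, rezmotop → rezmotoppet, vorivam → vorivammet, …) follows the same rule: double the final consonant and add -et.
So dogom → dogommet.

dogommet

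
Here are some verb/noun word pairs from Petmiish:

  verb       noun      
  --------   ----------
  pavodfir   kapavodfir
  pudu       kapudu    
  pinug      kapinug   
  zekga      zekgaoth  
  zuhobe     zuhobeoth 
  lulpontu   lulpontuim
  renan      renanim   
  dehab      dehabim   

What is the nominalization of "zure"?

zureoth

pudu and lulpontu both end in -u yet inflect differently (kapudu, lulpontuim), so the final letter is not what conditions the rule; the first letter is.
"zure" begins with z-. The stems beginning with z- (zekga → zekgaoth, zuhobe → zuhobeoth) add -oth.
The other patterns: stems beginning with p- add the prefix ka-; stems beginning with d-, l- or r- add -im.
So zure → zureoth.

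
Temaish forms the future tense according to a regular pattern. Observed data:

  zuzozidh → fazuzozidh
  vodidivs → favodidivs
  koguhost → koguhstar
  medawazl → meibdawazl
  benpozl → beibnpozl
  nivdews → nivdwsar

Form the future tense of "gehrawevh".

fagehrawevh

nivdews and vodidivs both end in -s yet inflect differently (nivdwsar, favodidivs), so the final letter is not what conditions the rule; the second-to-last letter is.
"gehrawevh" has second-to-last letter 'v'. The one such stem in the data (vodidivs → favodidivs) adds the prefix fa-, so the same rule applies.
So gehrawevh → fagehrawevh.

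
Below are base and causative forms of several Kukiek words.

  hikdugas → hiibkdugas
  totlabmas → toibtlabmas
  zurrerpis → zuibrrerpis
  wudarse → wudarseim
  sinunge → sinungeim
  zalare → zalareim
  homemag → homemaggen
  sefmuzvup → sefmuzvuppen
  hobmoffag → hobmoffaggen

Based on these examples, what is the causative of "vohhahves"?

voibhhahves

"vohhahves" ends in -s. The stems ending in -s (hikdugas → hiibkdugas, totlabmas → toibtlabmas, zurrerpis → zuibrrerpis) insert -ib- after the first vowel.
So vohhahves → voibhhahves.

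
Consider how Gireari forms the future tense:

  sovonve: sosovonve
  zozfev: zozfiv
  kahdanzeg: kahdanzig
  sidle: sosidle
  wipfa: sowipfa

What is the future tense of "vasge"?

sovonve and zozfev both have last vowel 'e' yet inflect differently (sosovonve, zozfiv), so the last vowel is not what conditions the rule; whether the stem ends in a vowel or a consonant is.
"vasge" ends in a vowel. The stems ending in a vowel (sovonve → sosovonve, wipfa → sowipfa, sidle → sosidle) add the prefix so-.
The other pattern: stems ending in a consonant change the last vowel to 'i'.
So vasge → sovasge.

sovasge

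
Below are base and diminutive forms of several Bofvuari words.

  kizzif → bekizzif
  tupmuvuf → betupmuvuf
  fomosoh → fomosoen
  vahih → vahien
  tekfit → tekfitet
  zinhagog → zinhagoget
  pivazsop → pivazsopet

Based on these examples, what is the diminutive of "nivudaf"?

benivudaf

"nivudaf" ends in -f. The stems ending in -f (kizzif → bekizzif, tupmuvuf → betupmuvuf) add the prefix be-.
The other patterns: stems ending in -h drop the final letter and add -en; stems ending in -g, -p or -t add -et.
So nivudaf → benivudaf.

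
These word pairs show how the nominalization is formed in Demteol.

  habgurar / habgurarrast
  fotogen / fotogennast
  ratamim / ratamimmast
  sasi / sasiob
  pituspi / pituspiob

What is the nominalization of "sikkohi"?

sikkohiob

"sikkohi" ends in a vowel. The stems ending in a vowel (sasi → sasiob, pituspi → pituspiob) add -ob.
The other pattern: stems ending in a consonant double the final consonant and add -ast.
So sikkohi → sikkohiob.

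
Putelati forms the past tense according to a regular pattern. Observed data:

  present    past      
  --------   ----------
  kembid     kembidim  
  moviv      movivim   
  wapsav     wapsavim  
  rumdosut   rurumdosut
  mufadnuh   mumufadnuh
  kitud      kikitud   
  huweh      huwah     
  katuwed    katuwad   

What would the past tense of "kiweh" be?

kiwah

"kiweh" has last vowel 'e'. The stems whose last vowel is 'e' (huweh → huwah, katuwed → katuwad) change the last vowel to 'a'.
So kiweh → kiwah.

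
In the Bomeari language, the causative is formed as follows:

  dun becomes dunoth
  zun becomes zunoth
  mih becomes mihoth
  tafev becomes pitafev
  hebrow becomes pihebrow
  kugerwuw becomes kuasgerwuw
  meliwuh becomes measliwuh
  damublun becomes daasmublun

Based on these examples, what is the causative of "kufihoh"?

hebrow and kugerwuw both end in -w yet inflect differently (pihebrow, kuasgerwuw), so the final letter is not what conditions the rule; the number of vowels is.
"kufihoh" has 3 vowels. The stems with 3 vowels (kugerwuw → kuasgerwuw, meliwuh → measliwuh, damublun → daasmublun) insert -as- after the first vowel.
The other patterns: stems with 1 vowel add -oth; stems with 2 vowels add the prefix pi-.
So kufihoh → kuasfihoh.

kuasfihoh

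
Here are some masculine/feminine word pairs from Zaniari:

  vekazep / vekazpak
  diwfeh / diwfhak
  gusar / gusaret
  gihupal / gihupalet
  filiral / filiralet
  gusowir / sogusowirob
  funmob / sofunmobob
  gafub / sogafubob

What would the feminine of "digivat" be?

gusar and gusowir both end in -r yet inflect differently (gusaret, sogusowirob), so the final letter is not what conditions the rule; the last vowel is.
"digivat" has last vowel 'a'. The stems whose last vowel is 'a' (gusar → gusaret, gihupal → gihupalet, filiral → filiralet) add -et.
So digivat → digivatet.

digivatet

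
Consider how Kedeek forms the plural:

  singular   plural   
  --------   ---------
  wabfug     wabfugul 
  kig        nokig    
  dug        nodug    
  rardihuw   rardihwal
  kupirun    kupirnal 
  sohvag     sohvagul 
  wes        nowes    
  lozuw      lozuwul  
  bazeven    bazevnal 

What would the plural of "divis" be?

"divis" has 2 vowels. The stems with 2 vowels (sohvag → sohvagul, wabfug → wabfugul, lozuw → lozuwul) add -ul.
The other patterns: stems with 1 vowel add the prefix no-; stems with 3 vowels delete the last vowel and add -al.
So divis → divisul.

divisul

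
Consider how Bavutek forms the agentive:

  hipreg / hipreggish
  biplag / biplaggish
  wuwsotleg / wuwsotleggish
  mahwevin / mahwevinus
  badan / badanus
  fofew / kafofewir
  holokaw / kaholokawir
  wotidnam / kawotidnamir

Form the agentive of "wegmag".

wegmaggish

biplag and badan both have last vowel 'a' yet inflect differently (biplaggish, badanus), so the last vowel is not what conditions the rule; the final letter is.
"wegmag" ends in -g. The stems ending in -g (hipreg → hipreggish, biplag → biplaggish, wuwsotleg → wuwsotleggish) double the final consonant and add -ish.
The other patterns: stems ending in -n add -us; stems ending in -m or -w add ka- … -ir around the stem.
So wegmag → wegmaggish.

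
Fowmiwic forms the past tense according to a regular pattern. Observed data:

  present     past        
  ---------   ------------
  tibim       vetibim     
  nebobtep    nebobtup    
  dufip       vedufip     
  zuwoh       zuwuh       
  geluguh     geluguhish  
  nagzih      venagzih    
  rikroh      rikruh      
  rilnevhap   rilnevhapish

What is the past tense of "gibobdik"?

nebobtep and dufip both end in -p yet inflect differently (nebobtup, vedufip), so the final letter is not what conditions the rule; the last vowel is.
"gibobdik" has last vowel 'i'. The stems whose last vowel is 'i' (dufip → vedufip, nagzih → venagzih, tibim → vetibim) add the prefix ve-.
The other patterns: stems whose last vowel is 'e' or 'o' change the last vowel to 'u'; stems whose last vowel is 'a' or 'u' add -ish.
So gibobdik → vegibobdik.

vegibobdik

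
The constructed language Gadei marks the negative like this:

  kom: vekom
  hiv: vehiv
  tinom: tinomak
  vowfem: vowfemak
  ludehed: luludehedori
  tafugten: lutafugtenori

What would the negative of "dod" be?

kom and tinom both end in -m yet inflect differently (vekom, tinomak), so the final letter is not what conditions the rule; the number of vowels is.
"dod" has 1 vowel. The stems with 1 vowel (kom → vekom, hiv → vehiv) add the prefix ve-.
The other patterns: stems with 2 vowels add -ak; stems with 3 vowels add lu- … -ori around the stem.
So dod → vedod.

vedod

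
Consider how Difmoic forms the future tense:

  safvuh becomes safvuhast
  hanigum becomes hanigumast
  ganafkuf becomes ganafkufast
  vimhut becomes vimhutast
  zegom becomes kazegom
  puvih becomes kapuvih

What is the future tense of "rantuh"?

safvuh and puvih both end in -h yet inflect differently (safvuhast, kapuvih), so the final letter is not what conditions the rule; the last vowel is.
"rantuh" has last vowel 'u'. The stems whose last vowel is 'u' (vimhut → vimhutast, hanigum → hanigumast, ganafkuf → ganafkufast) add -ast.
The other pattern: stems whose last vowel is 'i' or 'o' add the prefix ka-.
So rantuh → rantuhast.

rantuhast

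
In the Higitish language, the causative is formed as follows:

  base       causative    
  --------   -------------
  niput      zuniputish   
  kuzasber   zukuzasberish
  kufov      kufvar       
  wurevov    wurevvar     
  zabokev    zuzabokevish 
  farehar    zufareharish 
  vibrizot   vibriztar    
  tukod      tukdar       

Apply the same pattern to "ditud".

kufov and zabokev both end in -v yet inflect differently (kufvar, zuzabokevish), so the final letter is not what conditions the rule; the last vowel is.
"ditud" has last vowel 'u'. The one such stem in the data (niput → zuniputish) adds zu- … -ish around the stem, so the same rule applies.
So ditud → zuditudish.

zuditudish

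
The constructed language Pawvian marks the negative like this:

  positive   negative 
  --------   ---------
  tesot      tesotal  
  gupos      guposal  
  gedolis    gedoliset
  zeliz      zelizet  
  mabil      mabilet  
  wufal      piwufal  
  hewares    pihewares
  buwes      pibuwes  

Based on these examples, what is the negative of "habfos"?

gupos and gedolis both end in -s yet inflect differently (guposal, gedoliset), so the final letter is not what conditions the rule; the last vowel is.
"habfos" has last vowel 'o'. The stems whose last vowel is 'o' (tesot → tesotal, gupos → guposal) add -al.
So habfos → habfosal.

habfosal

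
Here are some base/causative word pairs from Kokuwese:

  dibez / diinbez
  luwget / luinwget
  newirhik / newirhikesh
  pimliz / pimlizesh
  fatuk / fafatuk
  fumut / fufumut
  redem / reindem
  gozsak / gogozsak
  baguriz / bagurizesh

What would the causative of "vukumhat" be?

gozsak and newirhik both end in -k yet inflect differently (gogozsak, newirhikesh), so the final letter is not what conditions the rule; the last vowel is.
"vukumhat" has last vowel 'a'. The one such stem in the data (gozsak → gogozsak) repeats the first consonant+vowel as a prefix (as do fumut, fatuk), so the same rule applies.
The other patterns: stems whose last vowel is 'i' add -esh; stems whose last vowel is 'e' insert -in- after the first vowel.
So vukumhat → vuvukumhat.

vuvukumhat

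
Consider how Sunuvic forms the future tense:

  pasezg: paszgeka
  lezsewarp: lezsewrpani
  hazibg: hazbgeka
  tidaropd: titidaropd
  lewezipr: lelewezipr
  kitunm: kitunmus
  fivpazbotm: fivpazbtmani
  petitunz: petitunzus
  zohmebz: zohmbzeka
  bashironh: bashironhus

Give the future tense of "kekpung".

kekpungus

fivpazbotm and kitunm both end in -m yet inflect differently (fivpazbtmani, kitunmus), so the final letter is not what conditions the rule; the second-to-last letter is.
"kekpung" has second-to-last letter 'n'. The stems whose second-to-last letter is 'n' (kitunm → kitunmus, bashironh → bashironhus, petitunz → petitunzus) add -us.
The other patterns: stems whose second-to-last letter is 'r' or 't' delete the last vowel and add -ani; stems whose second-to-last letter is 'p' repeat the first consonant+vowel as a prefix; stems whose second-to-last letter is 'b' or 'z' delete the last vowel and add -eka.
So kekpung → kekpungus.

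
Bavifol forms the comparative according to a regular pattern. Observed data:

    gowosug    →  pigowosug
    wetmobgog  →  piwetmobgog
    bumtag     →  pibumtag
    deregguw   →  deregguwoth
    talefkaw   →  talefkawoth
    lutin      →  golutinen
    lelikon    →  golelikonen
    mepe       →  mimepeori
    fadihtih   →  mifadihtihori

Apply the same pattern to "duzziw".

gowosug and deregguw both have last vowel 'u' yet inflect differently (pigowosug, deregguwoth), so the last vowel is not what conditions the rule; the final letter is.
"duzziw" ends in -w. The stems ending in -w (deregguw → deregguwoth, talefkaw → talefkawoth) add -oth.
So duzziw → duzziwoth.

duzziwoth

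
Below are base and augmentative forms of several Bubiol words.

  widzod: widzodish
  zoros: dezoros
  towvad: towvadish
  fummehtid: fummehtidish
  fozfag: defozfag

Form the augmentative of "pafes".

widzod and zoros both have last vowel 'o' yet inflect differently (widzodish, dezoros), so the last vowel is not what conditions the rule; the final letter is.
"pafes" ends in -s. The one such stem in the data (zoros → dezoros) adds the prefix de-, so the same rule applies.
The other pattern: stems ending in -d add -ish.
So pafes → depafes.

depafes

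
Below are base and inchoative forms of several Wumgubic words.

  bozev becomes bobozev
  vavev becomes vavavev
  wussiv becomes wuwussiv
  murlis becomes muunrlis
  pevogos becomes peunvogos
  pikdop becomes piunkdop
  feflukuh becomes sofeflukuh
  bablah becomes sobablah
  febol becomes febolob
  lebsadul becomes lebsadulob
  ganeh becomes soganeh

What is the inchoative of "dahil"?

"dahil" ends in -l. The stems ending in -l (febol → febolob, lebsadul → lebsadulob) add -ob.
The other patterns: stems ending in -h add the prefix so-; stems ending in -v repeat the first consonant+vowel as a prefix; stems ending in -p or -s insert -un- after the first vowel.
So dahil → dahilob.

dahilob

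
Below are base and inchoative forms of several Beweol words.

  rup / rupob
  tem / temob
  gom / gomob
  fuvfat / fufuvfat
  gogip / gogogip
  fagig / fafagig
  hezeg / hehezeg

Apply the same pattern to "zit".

rup and gogip both end in -p yet inflect differently (rupob, gogogip), so the final letter is not what conditions the rule; the number of vowels is.
"zit" has 1 vowel. The stems with 1 vowel (rup → rupob, tem → temob, gom → gomob) add -ob.
The other pattern: stems with 2 vowels repeat the first consonant+vowel as a prefix.
So zit → zitob.

zitob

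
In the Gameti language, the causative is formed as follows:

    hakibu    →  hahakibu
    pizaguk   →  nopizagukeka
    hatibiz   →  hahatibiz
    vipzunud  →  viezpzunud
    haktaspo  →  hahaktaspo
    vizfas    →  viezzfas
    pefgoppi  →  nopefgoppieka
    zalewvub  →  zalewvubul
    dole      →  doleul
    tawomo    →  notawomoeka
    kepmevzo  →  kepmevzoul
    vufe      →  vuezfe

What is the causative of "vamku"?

"vamku" begins with v-. The stems beginning with v- (vufe → vuezfe, vipzunud → viezpzunud, vizfas → viezzfas) insert -ez- after the first vowel.
The other patterns: stems beginning with p- or t- add no- … -eka around the stem; stems beginning with h- add the prefix ha-; stems beginning with d-, k- or z- add -ul.
So vamku → vaezmku.

vaezmku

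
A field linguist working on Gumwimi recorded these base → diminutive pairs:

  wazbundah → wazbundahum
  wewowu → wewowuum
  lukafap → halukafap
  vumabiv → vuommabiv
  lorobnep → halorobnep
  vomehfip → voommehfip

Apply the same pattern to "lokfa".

lukafap and vomehfip both end in -p yet inflect differently (halukafap, voommehfip), so the final letter is not what conditions the rule; the first letter is.
"lokfa" begins with l-. The stems beginning with l- (lukafap → halukafap, lorobnep → halorobnep) add the prefix ha-.
So lokfa → halokfa.

halokfa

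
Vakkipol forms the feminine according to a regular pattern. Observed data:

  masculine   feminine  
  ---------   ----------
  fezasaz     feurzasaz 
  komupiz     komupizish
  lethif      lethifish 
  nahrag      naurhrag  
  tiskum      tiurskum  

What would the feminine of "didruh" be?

"didruh" has last vowel 'u'. The one such stem in the data (tiskum → tiurskum) inserts -ur- after the first vowel (as do fezasaz, nahrag), so the same rule applies.
The other pattern: stems whose last vowel is 'i' add -ish.
So didruh → diurdruh.

diurdruh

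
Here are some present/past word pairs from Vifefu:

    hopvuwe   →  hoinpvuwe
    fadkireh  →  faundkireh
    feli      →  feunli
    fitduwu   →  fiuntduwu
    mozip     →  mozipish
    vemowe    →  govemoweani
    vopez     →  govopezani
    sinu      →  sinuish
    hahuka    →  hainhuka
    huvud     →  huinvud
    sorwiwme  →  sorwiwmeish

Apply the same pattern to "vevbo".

govevboani

"vevbo" begins with v-. The stems beginning with v- (vopez → govopezani, vemowe → govemoweani) add go- … -ani around the stem.
So vevbo → govevboani.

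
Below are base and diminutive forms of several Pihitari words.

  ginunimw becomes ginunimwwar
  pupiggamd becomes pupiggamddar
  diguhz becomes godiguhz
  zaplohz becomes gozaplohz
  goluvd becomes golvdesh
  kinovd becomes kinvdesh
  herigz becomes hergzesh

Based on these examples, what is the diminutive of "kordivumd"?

"kordivumd" has second-to-last letter 'm'. The stems whose second-to-last letter is 'm' (ginunimw → ginunimwwar, pupiggamd → pupiggamddar) double the final consonant and add -ar.
The other patterns: stems whose second-to-last letter is 'h' add the prefix go-; stems whose second-to-last letter is 'g' or 'v' delete the last vowel and add -esh.
So kordivumd → kordivumddar.

kordivumddar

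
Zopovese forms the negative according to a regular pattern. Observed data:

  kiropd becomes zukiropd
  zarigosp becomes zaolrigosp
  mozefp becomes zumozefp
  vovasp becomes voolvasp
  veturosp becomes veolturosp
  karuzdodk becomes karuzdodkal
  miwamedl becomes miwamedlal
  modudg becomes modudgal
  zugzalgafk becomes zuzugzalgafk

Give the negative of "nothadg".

veturosp and mozefp both end in -p yet inflect differently (veolturosp, zumozefp), so the final letter is not what conditions the rule; the second-to-last letter is.
"nothadg" has second-to-last letter 'd'. The stems whose second-to-last letter is 'd' (miwamedl → miwamedlal, karuzdodk → karuzdodkal, modudg → modudgal) add -al.
The other patterns: stems whose second-to-last letter is 's' insert -ol- after the first vowel; stems whose second-to-last letter is 'f' or 'p' add the prefix zu-.
So nothadg → nothadgal.

nothadgal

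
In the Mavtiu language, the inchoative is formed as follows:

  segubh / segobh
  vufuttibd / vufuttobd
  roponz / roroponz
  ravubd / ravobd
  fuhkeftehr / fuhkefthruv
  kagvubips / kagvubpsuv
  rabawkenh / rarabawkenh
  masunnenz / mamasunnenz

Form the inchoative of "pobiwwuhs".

pobiwwhsuv

"pobiwwuhs" has second-to-last letter 'h'. The one such stem in the data (fuhkeftehr → fuhkefthruv) deletes the last vowel and adds -uv (as does kagvubips), so the same rule applies.
The other patterns: stems whose second-to-last letter is 'b' change the last vowel to 'o'; stems whose second-to-last letter is 'n' repeat the first consonant+vowel as a prefix.
So pobiwwuhs → pobiwwhsuv.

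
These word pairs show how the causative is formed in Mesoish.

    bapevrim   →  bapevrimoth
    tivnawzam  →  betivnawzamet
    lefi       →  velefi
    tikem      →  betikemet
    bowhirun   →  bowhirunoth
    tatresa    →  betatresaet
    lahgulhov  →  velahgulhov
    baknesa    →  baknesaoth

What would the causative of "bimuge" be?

"bimuge" begins with b-. The stems beginning with b- (bowhirun → bowhirunoth, bapevrim → bapevrimoth, baknesa → baknesaoth) add -oth.
The other patterns: stems beginning with t- add be- … -et around the stem; stems beginning with l- add the prefix ve-.
So bimuge → bimugeoth.

bimugeoth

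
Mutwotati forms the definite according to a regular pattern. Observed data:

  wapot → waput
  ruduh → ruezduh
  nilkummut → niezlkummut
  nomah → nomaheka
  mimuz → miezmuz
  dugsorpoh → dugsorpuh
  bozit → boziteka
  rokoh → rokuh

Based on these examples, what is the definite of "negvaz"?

dugsorpoh and ruduh both end in -h yet inflect differently (dugsorpuh, ruezduh), so the final letter is not what conditions the rule; the last vowel is.
"negvaz" has last vowel 'a'. The one such stem in the data (nomah → nomaheka) adds -eka, so the same rule applies.
So negvaz → negvazeka.

negvazeka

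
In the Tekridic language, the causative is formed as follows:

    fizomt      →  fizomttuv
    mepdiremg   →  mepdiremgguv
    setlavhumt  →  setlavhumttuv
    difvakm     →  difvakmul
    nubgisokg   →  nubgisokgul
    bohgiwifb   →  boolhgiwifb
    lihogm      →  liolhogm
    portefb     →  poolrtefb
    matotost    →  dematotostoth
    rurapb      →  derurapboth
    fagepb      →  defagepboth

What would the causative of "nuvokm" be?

nuvokmul

"nuvokm" has second-to-last letter 'k'. The stems whose second-to-last letter is 'k' (difvakm → difvakmul, nubgisokg → nubgisokgul) add -ul.
The other patterns: stems whose second-to-last letter is 'm' double the final consonant and add -uv; stems whose second-to-last letter is 'f' or 'g' insert -ol- after the first vowel; stems whose second-to-last letter is 'p' or 's' add de- … -oth around the stem.
So nuvokm → nuvokmul.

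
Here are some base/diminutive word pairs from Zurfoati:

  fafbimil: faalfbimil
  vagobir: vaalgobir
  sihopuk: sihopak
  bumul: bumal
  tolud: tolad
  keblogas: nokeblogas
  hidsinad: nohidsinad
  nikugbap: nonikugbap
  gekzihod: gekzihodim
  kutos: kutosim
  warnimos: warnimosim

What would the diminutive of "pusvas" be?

"pusvas" has last vowel 'a'. The stems whose last vowel is 'a' (keblogas → nokeblogas, hidsinad → nohidsinad, nikugbap → nonikugbap) add the prefix no-.
So pusvas → nopusvas.

nopusvas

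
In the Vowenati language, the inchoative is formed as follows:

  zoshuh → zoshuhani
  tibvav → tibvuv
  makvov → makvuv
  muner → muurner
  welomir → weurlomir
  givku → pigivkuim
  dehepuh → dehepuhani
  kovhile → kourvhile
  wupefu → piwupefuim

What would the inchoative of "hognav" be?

hognuv

wupefu and dehepuh both have last vowel 'u' yet inflect differently (piwupefuim, dehepuhani), so the last vowel is not what conditions the rule; the final letter is.
"hognav" ends in -v. The stems ending in -v (makvov → makvuv, tibvav → tibvuv) change the last vowel to 'u'.
The other patterns: stems ending in -u add pi- … -im around the stem; stems ending in -h add -ani; stems ending in -e or -r insert -ur- after the first vowel.
So hognav → hognuv.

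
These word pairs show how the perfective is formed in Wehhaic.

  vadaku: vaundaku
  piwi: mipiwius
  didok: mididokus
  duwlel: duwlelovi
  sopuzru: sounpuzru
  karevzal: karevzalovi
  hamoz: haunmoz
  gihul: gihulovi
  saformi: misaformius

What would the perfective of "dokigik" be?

midokigikus

gihul and vadaku both have last vowel 'u' yet inflect differently (gihulovi, vaundaku), so the last vowel is not what conditions the rule; the final letter is.
"dokigik" ends in -k. The one such stem in the data (didok → mididokus) adds mi- … -us around the stem, so the same rule applies.
The other patterns: stems ending in -l add -ovi; stems ending in -u or -z insert -un- after the first vowel.
So dokigik → midokigikus.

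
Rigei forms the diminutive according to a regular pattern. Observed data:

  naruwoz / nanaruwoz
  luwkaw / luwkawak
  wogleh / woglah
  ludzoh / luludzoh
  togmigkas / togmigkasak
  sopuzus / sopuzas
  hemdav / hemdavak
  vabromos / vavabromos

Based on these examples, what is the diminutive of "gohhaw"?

togmigkas and vabromos both end in -s yet inflect differently (togmigkasak, vavabromos), so the final letter is not what conditions the rule; the last vowel is.
"gohhaw" has last vowel 'a'. The stems whose last vowel is 'a' (togmigkas → togmigkasak, luwkaw → luwkawak, hemdav → hemdavak) add -ak.
So gohhaw → gohhawak.

gohhawak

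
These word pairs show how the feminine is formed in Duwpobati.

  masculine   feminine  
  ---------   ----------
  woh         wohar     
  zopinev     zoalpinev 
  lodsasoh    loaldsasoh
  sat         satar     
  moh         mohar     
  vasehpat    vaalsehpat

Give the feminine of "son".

moh and lodsasoh both end in -h yet inflect differently (mohar, loaldsasoh), so the final letter is not what conditions the rule; the number of vowels is.
"son" has 1 vowel. The stems with 1 vowel (sat → satar, moh → mohar, woh → wohar) add -ar.
So son → sonar.

sonar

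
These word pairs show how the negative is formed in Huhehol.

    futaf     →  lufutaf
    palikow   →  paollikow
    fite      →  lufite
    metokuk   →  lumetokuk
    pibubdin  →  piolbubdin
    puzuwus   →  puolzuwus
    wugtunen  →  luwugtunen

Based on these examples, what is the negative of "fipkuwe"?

lufipkuwe

pibubdin and wugtunen both end in -n yet inflect differently (piolbubdin, luwugtunen), so the final letter is not what conditions the rule; the first letter is.
"fipkuwe" begins with f-. The stems beginning with f- (fite → lufite, futaf → lufutaf) add the prefix lu-.
The other pattern: stems beginning with p- insert -ol- after the first vowel.
So fipkuwe → lufipkuwe.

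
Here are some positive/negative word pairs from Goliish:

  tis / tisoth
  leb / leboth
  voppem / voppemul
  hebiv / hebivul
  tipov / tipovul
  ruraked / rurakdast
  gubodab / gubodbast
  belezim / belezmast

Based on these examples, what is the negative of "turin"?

turinul

leb and gubodab both end in -b yet inflect differently (leboth, gubodbast), so the final letter is not what conditions the rule; the number of vowels is.
"turin" has 2 vowels. The stems with 2 vowels (voppem → voppemul, hebiv → hebivul, tipov → tipovul) add -ul.
So turin → turinul.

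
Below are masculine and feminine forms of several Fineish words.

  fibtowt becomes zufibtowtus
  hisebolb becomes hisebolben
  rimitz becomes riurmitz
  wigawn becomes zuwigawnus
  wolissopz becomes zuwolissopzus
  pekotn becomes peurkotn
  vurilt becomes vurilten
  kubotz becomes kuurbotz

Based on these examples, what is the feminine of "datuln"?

pekotn and wigawn both end in -n yet inflect differently (peurkotn, zuwigawnus), so the final letter is not what conditions the rule; the second-to-last letter is.
"datuln" has second-to-last letter 'l'. The stems whose second-to-last letter is 'l' (vurilt → vurilten, hisebolb → hisebolben) add -en.
The other patterns: stems whose second-to-last letter is 't' insert -ur- after the first vowel; stems whose second-to-last letter is 'p' or 'w' add zu- … -us around the stem.
So datuln → datulnen.

datulnen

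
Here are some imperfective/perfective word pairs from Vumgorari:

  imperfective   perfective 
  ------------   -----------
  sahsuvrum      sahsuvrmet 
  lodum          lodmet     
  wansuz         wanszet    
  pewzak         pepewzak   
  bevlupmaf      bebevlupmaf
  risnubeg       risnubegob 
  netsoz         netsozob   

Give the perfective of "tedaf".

tetedaf

wansuz and netsoz both end in -z yet inflect differently (wanszet, netsozob), so the final letter is not what conditions the rule; the last vowel is.
"tedaf" has last vowel 'a'. The stems whose last vowel is 'a' (pewzak → pepewzak, bevlupmaf → bebevlupmaf) repeat the first consonant+vowel as a prefix.
So tedaf → tetedaf.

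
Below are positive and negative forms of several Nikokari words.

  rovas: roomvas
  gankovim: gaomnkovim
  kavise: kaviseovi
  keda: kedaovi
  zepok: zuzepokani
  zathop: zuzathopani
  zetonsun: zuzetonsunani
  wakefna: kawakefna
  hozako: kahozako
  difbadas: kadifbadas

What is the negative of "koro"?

keda and wakefna both end in -a yet inflect differently (kedaovi, kawakefna), so the final letter is not what conditions the rule; the first letter is.
"koro" begins with k-. The stems beginning with k- (kavise → kaviseovi, keda → kedaovi) add -ovi.
The other patterns: stems beginning with g- or r- insert -om- after the first vowel; stems beginning with z- add zu- … -ani around the stem; stems beginning with d-, h- or w- add the prefix ka-.
So koro → koroovi.

koroovi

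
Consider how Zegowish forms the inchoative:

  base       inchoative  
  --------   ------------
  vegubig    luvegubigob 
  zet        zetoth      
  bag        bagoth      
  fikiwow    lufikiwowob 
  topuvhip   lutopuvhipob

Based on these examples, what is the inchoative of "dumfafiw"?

ludumfafiwob

vegubig and bag both end in -g yet inflect differently (luvegubigob, bagoth), so the final letter is not what conditions the rule; the number of vowels is.
"dumfafiw" has 3 vowels. The stems with 3 vowels (topuvhip → lutopuvhipob, fikiwow → lufikiwowob, vegubig → luvegubigob) add lu- … -ob around the stem.
The other pattern: stems with 1 vowel add -oth.
So dumfafiw → ludumfafiwob.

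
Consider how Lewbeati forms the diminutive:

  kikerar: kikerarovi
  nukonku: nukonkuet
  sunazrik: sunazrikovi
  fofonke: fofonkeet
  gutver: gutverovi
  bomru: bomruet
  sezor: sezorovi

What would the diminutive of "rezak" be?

rezakovi

"rezak" ends in a consonant. The stems ending in a consonant (sezor → sezorovi, gutver → gutverovi, kikerar → kikerarovi) add -ovi.
The other pattern: stems ending in a vowel add -et.
So rezak → rezakovi.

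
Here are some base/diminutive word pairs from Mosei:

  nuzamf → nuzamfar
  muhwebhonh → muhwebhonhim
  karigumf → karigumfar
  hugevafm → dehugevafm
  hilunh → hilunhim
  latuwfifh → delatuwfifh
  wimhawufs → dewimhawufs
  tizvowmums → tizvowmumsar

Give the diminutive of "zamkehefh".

"zamkehefh" has second-to-last letter 'f'. The stems whose second-to-last letter is 'f' (hugevafm → dehugevafm, wimhawufs → dewimhawufs, latuwfifh → delatuwfifh) add the prefix de-.
So zamkehefh → dezamkehefh.

dezamkehefh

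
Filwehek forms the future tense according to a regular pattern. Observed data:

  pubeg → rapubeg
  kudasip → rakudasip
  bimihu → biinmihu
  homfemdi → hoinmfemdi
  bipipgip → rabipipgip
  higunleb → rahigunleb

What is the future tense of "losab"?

bipipgip and homfemdi both have last vowel 'i' yet inflect differently (rabipipgip, hoinmfemdi), so the last vowel is not what conditions the rule; whether the stem ends in a vowel or a consonant is.
"losab" ends in a consonant. The stems ending in a consonant (bipipgip → rabipipgip, kudasip → rakudasip, higunleb → rahigunleb) add the prefix ra-.
The other pattern: stems ending in a vowel insert -in- after the first vowel.
So losab → ralosab.

ralosab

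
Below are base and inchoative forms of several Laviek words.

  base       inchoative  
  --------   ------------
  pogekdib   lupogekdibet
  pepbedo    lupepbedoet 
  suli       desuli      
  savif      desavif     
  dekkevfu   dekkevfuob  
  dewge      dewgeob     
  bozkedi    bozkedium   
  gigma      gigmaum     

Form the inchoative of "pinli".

lupinliet

suli and bozkedi both end in -i yet inflect differently (desuli, bozkedium), so the final letter is not what conditions the rule; the first letter is.
"pinli" begins with p-. The stems beginning with p- (pogekdib → lupogekdibet, pepbedo → lupepbedoet) add lu- … -et around the stem.
The other patterns: stems beginning with s- add the prefix de-; stems beginning with d- add -ob; stems beginning with b- or g- add -um.
So pinli → lupinliet.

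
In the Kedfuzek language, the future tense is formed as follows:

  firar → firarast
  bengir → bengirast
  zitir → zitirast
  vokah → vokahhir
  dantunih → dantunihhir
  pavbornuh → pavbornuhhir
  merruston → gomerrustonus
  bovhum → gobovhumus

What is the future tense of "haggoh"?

haggohhir

firar and vokah both have last vowel 'a' yet inflect differently (firarast, vokahhir), so the last vowel is not what conditions the rule; the final letter is.
"haggoh" ends in -h. The stems ending in -h (vokah → vokahhir, dantunih → dantunihhir, pavbornuh → pavbornuhhir) double the final consonant and add -ir.
The other patterns: stems ending in -r add -ast; stems ending in -m or -n add go- … -us around the stem.
So haggoh → haggohhir.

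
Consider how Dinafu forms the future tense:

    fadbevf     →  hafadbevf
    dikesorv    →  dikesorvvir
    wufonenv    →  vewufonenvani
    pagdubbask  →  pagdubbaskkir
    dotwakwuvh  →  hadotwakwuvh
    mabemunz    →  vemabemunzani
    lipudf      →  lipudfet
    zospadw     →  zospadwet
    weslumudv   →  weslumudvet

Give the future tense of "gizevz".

wufonenv and weslumudv both end in -v yet inflect differently (vewufonenvani, weslumudvet), so the final letter is not what conditions the rule; the second-to-last letter is.
"gizevz" has second-to-last letter 'v'. The stems whose second-to-last letter is 'v' (dotwakwuvh → hadotwakwuvh, fadbevf → hafadbevf) add the prefix ha-.
The other patterns: stems whose second-to-last letter is 'n' add ve- … -ani around the stem; stems whose second-to-last letter is 'd' add -et; stems whose second-to-last letter is 'r' or 's' double the final consonant and add -ir.
So gizevz → hagizevz.

hagizevz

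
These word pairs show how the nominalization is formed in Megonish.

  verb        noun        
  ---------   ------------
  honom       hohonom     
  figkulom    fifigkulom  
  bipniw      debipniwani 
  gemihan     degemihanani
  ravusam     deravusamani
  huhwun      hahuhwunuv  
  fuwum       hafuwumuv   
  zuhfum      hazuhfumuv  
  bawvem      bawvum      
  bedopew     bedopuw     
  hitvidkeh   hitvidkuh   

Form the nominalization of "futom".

fufutom

honom and ravusam both end in -m yet inflect differently (hohonom, deravusamani), so the final letter is not what conditions the rule; the last vowel is.
"futom" has last vowel 'o'. The stems whose last vowel is 'o' (honom → hohonom, figkulom → fifigkulom) repeat the first consonant+vowel as a prefix.
The other patterns: stems whose last vowel is 'a' or 'i' add de- … -ani around the stem; stems whose last vowel is 'u' add ha- … -uv around the stem; stems whose last vowel is 'e' change the last vowel to 'u'.
So futom → fufutom.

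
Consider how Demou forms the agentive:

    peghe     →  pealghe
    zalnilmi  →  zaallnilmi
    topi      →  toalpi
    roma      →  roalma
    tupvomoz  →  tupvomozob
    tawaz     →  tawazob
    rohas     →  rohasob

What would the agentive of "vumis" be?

roma and tawaz both have last vowel 'a' yet inflect differently (roalma, tawazob), so the last vowel is not what conditions the rule; whether the stem ends in a vowel or a consonant is.
"vumis" ends in a consonant. The stems ending in a consonant (tupvomoz → tupvomozob, tawaz → tawazob, rohas → rohasob) add -ob.
So vumis → vumisob.

vumisob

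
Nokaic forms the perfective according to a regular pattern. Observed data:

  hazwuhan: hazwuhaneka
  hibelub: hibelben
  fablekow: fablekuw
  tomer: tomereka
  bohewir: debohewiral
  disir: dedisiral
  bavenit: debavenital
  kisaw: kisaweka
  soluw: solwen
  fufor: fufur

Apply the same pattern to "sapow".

sapuw

bohewir and fufor both end in -r yet inflect differently (debohewiral, fufur), so the final letter is not what conditions the rule; the last vowel is.
"sapow" has last vowel 'o'. The stems whose last vowel is 'o' (fufor → fufur, fablekow → fablekuw) change the last vowel to 'u'.
The other patterns: stems whose last vowel is 'i' add de- … -al around the stem; stems whose last vowel is 'a' or 'e' add -eka; stems whose last vowel is 'u' delete the last vowel and add -en.
So sapow → sapuw.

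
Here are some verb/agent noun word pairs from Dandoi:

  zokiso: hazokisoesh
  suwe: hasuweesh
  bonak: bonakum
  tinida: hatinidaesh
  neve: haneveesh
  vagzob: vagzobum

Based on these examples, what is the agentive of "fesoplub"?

fesoplubum

bonak and tinida both have last vowel 'a' yet inflect differently (bonakum, hatinidaesh), so the last vowel is not what conditions the rule; whether the stem ends in a vowel or a consonant is.
"fesoplub" ends in a consonant. The stems ending in a consonant (vagzob → vagzobum, bonak → bonakum) add -um.
The other pattern: stems ending in a vowel add ha- … -esh around the stem.
So fesoplub → fesoplubum.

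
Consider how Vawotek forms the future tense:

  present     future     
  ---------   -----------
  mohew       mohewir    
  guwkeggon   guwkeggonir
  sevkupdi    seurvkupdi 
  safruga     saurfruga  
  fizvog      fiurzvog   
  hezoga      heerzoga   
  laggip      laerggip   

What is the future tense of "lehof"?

safruga and hezoga both end in -a yet inflect differently (saurfruga, heerzoga), so the final letter is not what conditions the rule; the first letter is.
"lehof" begins with l-. The one such stem in the data (laggip → laerggip) inserts -er- after the first vowel (as does hezoga), so the same rule applies.
So lehof → leerhof.

leerhof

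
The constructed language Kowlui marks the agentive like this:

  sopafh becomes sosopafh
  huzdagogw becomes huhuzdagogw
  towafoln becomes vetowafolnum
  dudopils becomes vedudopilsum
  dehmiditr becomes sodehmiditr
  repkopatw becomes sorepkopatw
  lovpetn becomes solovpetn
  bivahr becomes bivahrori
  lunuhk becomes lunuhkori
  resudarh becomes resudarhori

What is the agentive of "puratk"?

sopuratk

huzdagogw and repkopatw both end in -w yet inflect differently (huhuzdagogw, sorepkopatw), so the final letter is not what conditions the rule; the second-to-last letter is.
"puratk" has second-to-last letter 't'. The stems whose second-to-last letter is 't' (dehmiditr → sodehmiditr, repkopatw → sorepkopatw, lovpetn → solovpetn) add the prefix so-.
The other patterns: stems whose second-to-last letter is 'f' or 'g' repeat the first consonant+vowel as a prefix; stems whose second-to-last letter is 'l' add ve- … -um around the stem; stems whose second-to-last letter is 'h' or 'r' add -ori.
So puratk → sopuratk.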